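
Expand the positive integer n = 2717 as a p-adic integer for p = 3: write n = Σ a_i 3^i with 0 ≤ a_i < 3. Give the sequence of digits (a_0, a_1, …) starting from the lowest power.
(a_0, a_1, …) = (2, 2, 1, 1, 0, 2, 0, 1)

Repeated division by 3 gives the digits low-to-high: 2717 = 2 + 2·3^1 + 1·3^2 + 1·3^3 + 2·3^5 + 1·3^7. Digit sequence: (2, 2, 1, 1, 0, 2, 0, 1).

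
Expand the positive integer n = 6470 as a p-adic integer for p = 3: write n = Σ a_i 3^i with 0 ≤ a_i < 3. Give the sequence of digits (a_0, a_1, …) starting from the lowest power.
(a_0, a_1, …) = (2, 2, 1, 2, 1, 2, 2, 2)

Repeated division by 3 gives the digits low-to-high: 6470 = 2 + 2·3^1 + 1·3^2 + 2·3^3 + 1·3^4 + 2·3^5 + 2·3^6 + 2·3^7. Digit sequence: (2, 2, 1, 2, 1, 2, 2, 2).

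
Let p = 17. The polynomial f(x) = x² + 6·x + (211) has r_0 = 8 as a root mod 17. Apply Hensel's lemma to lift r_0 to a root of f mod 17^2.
r_1 = 59 (mod 289)

Hensel: r_{i+1} = r_i − f(r_i)·(f′(r_i))^{-1} mod 17^{i+2}, f′(x) = 2x + 6. Iterate:
  r_0 = 8 (mod 17)
  r_1 = 59 (mod 289)
Final: r = 59 satisfies f(r) ≡ 0 mod 17^2.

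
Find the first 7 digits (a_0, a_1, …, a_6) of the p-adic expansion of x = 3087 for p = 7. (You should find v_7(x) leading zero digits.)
(a_0, …, a_6) = (0, 0, 0, 2, 1, 0, 0)

v_7(3087) = 3, so a_0 = ... = a_2 = 0. Factor out: x = 7^3 · u with u = 9 a unit in ℤ_7. Expand u iteratively via a_{v+i} = u_i mod 7, u_{i+1} = (u_i − a_{v+i})/7:
  u_0 = 9;  a_3 = 2;  u_1 = (u_0 − 2)/7 = 1
  u_1 = 1;  a_4 = 1;  u_2 = (u_1 − 1)/7 = 0
  u_2 = 0;  a_5 = 0;  u_3 = (u_2 − 0)/7 = 0
  u_3 = 0;  a_6 = 0;  u_4 = (u_3 − 0)/7 = 0
Digits: (0, 0, 0, 2, 1, 0, 0).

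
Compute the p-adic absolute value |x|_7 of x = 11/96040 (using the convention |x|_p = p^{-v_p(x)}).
|11/96040|_7 = 2401

Step 1 — compute v_7(x) by factoring powers of 7 out of the numerator and denominator: v_7(11/96040) = -4. Step 2 — apply |x|_p = p^{-v_p(x)} = 7^{4} = 2401.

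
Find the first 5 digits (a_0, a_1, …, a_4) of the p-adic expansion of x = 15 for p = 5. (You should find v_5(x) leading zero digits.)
(a_0, …, a_4) = (0, 3, 0, 0, 0)

v_5(15) = 1, so a_0 = ... = a_0 = 0. Factor out: x = 5^1 · u with u = 3 a unit in ℤ_5. Expand u iteratively via a_{v+i} = u_i mod 5, u_{i+1} = (u_i − a_{v+i})/5:
  u_0 = 3;  a_1 = 3;  u_1 = (u_0 − 3)/5 = 0
  u_1 = 0;  a_2 = 0;  u_2 = (u_1 − 0)/5 = 0
  u_2 = 0;  a_3 = 0;  u_3 = (u_2 − 0)/5 = 0
  u_3 = 0;  a_4 = 0;  u_4 = (u_3 − 0)/5 = 0
Digits: (0, 3, 0, 0, 0).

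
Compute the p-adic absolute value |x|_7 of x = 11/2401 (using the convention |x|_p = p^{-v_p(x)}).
|11/2401|_7 = 2401

Step 1 — compute v_7(x) by factoring powers of 7 out of the numerator and denominator: v_7(11/2401) = -4. Step 2 — apply |x|_p = p^{-v_p(x)} = 7^{4} = 2401.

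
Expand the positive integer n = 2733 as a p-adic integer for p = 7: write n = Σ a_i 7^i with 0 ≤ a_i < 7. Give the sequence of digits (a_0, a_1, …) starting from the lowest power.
(a_0, a_1, …) = (3, 5, 6, 0, 1)

Repeated division by 7 gives the digits low-to-high: 2733 = 3 + 5·7^1 + 6·7^2 + 1·7^4. Digit sequence: (3, 5, 6, 0, 1).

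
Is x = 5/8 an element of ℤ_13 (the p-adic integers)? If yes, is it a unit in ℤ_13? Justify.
x ∈ ℤ_13^× (unit); v_13(x) = 0

ℤ_13 = {x ∈ ℚ_13 : v_13(x) ≥ 0} and ℤ_13^× = {x ∈ ℤ_13 : v_13(x) = 0}. Here v_13(5/8) = v_13(num) − v_13(den) = 0; compare against these criteria.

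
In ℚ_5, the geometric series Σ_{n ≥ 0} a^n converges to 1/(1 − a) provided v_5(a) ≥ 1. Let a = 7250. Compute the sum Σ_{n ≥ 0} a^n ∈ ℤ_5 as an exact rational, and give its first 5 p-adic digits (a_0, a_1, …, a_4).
Σ a^n = 1/(1 − a) = -1/7249;  first 5 digits = (1, 0, 0, 3, 1)

v_5(a) = 3 ≥ 1, so the series converges in ℤ_5 to 1/(1 − a) = 1/(1 − 7250) = -1/7249. Expand this rational in ℤ_5: compute digits iteratively via d_i = x_i mod 5, x_{i+1} = (x_i − d_i)/5. The first 5 digits are (1, 0, 0, 3, 1).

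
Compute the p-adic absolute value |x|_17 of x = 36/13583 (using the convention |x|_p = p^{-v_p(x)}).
|36/13583|_17 = 289

Step 1 — compute v_17(x) by factoring powers of 17 out of the numerator and denominator: v_17(36/13583) = -2. Step 2 — apply |x|_p = p^{-v_p(x)} = 17^{2} = 289.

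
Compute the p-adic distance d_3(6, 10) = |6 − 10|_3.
d_3(6, 10) = 1

Step 1 — x − y = 6 − 10 = -4. Step 2 — v_3(-4) = 0 (factor: -4 = −(3^0 · 4); the sign does not affect v_p). Step 3 — |x − y|_3 = 3^{0} = 1.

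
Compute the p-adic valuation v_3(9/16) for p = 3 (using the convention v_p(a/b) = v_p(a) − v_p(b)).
v_3(9/16) = 2

Factor powers of 3 from the numerator and denominator of the reduced fraction: 9 = 3^2 · 1 and 16 = 3^0 · 16. Apply v_p(a/b) = v_p(a) − v_p(b): v_3(9/16) = 2 − 0 = 2.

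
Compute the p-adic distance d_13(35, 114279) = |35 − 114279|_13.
d_13(35, 114279) = 1/28561

Step 1 — x − y = 35 − 114279 = -114244. Step 2 — v_13(-114244) = 4 (factor: -114244 = −(13^4 · 4); the sign does not affect v_p). Step 3 — |x − y|_13 = 13^{-4} = 1/28561.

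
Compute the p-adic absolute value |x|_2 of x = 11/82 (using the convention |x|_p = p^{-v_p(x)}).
|11/82|_2 = 2

Step 1 — compute v_2(x) by factoring powers of 2 out of the numerator and denominator: v_2(11/82) = -1. Step 2 — apply |x|_p = p^{-v_p(x)} = 2^{1} = 2.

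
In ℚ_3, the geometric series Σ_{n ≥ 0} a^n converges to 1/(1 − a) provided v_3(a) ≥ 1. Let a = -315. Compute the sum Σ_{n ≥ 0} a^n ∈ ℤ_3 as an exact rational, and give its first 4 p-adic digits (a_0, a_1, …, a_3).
Σ a^n = 1/(1 − a) = 1/316;  first 4 digits = (1, 0, 1, 0)

v_3(a) = 2 ≥ 1, so the series converges in ℤ_3 to 1/(1 − a) = 1/(1 − (-315)) = 1/316. Expand this rational in ℤ_3: compute digits iteratively via d_i = x_i mod 3, x_{i+1} = (x_i − d_i)/3. The first 4 digits are (1, 0, 1, 0).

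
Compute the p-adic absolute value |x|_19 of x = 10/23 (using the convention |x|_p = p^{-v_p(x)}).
|10/23|_19 = 1

Step 1 — compute v_19(x) by factoring powers of 19 out of the numerator and denominator: v_19(10/23) = 0. Step 2 — apply |x|_p = p^{-v_p(x)} = 19^{0} = 1.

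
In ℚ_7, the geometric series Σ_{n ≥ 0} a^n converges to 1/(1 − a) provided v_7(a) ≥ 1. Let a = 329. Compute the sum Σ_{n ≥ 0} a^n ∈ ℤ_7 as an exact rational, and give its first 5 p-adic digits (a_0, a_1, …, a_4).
Σ a^n = 1/(1 − a) = -1/328;  first 5 digits = (1, 5, 3, 0, 4)

v_7(a) = 1 ≥ 1, so the series converges in ℤ_7 to 1/(1 − a) = 1/(1 − 329) = -1/328. Expand this rational in ℤ_7: compute digits iteratively via d_i = x_i mod 7, x_{i+1} = (x_i − d_i)/7. The first 5 digits are (1, 5, 3, 0, 4).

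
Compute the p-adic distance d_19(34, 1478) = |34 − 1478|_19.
d_19(34, 1478) = 1/361

Step 1 — x − y = 34 − 1478 = -1444. Step 2 — v_19(-1444) = 2 (factor: -1444 = −(19^2 · 4); the sign does not affect v_p). Step 3 — |x − y|_19 = 19^{-2} = 1/361.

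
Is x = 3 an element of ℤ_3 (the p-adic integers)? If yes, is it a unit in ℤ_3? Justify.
x ∈ ℤ_3 but not a unit; v_3(x) = 1 > 0

ℤ_3 = {x ∈ ℚ_3 : v_3(x) ≥ 0} and ℤ_3^× = {x ∈ ℤ_3 : v_3(x) = 0}. Here v_3(3) = v_3(num) − v_3(den) = 1; compare against these criteria.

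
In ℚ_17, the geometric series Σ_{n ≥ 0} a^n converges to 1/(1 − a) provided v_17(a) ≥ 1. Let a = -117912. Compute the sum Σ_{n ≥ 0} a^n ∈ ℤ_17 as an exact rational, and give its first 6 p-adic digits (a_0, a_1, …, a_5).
Σ a^n = 1/(1 − a) = 1/117913;  first 6 digits = (1, 0, 0, 10, 15, 16)

v_17(a) = 3 ≥ 1, so the series converges in ℤ_17 to 1/(1 − a) = 1/(1 − (-117912)) = 1/117913. Expand this rational in ℤ_17: compute digits iteratively via d_i = x_i mod 17, x_{i+1} = (x_i − d_i)/17. The first 6 digits are (1, 0, 0, 10, 15, 16).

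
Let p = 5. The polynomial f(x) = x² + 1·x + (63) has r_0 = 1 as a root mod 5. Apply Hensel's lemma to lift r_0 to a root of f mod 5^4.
r_3 = 96 (mod 625)

Hensel: r_{i+1} = r_i − f(r_i)·(f′(r_i))^{-1} mod 5^{i+2}, f′(x) = 2x + 1. Iterate:
  r_0 = 1 (mod 5)
  r_1 = 21 (mod 25)
  r_2 = 96 (mod 125)
  r_3 = 96 (mod 625)
Final: r = 96 satisfies f(r) ≡ 0 mod 5^4.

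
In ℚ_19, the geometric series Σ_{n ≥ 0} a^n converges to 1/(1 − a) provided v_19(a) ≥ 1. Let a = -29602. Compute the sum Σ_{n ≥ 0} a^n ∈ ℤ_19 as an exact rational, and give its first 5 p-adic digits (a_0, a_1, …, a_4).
Σ a^n = 1/(1 − a) = 1/29603;  first 5 digits = (1, 0, 13, 14, 16)

v_19(a) = 2 ≥ 1, so the series converges in ℤ_19 to 1/(1 − a) = 1/(1 − (-29602)) = 1/29603. Expand this rational in ℤ_19: compute digits iteratively via d_i = x_i mod 19, x_{i+1} = (x_i − d_i)/19. The first 5 digits are (1, 0, 13, 14, 16).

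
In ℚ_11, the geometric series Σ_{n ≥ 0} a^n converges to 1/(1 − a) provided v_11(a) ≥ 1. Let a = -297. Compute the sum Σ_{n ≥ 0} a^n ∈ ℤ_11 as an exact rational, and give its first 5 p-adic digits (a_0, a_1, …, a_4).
Σ a^n = 1/(1 − a) = 1/298;  first 5 digits = (1, 6, 0, 7, 7)

v_11(a) = 1 ≥ 1, so the series converges in ℤ_11 to 1/(1 − a) = 1/(1 − (-297)) = 1/298. Expand this rational in ℤ_11: compute digits iteratively via d_i = x_i mod 11, x_{i+1} = (x_i − d_i)/11. The first 5 digits are (1, 6, 0, 7, 7).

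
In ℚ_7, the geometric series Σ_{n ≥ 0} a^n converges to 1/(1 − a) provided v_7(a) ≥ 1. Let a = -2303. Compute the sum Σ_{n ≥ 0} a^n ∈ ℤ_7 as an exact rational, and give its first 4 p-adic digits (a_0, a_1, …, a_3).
Σ a^n = 1/(1 − a) = 1/2304;  first 4 digits = (1, 0, 2, 0)

v_7(a) = 2 ≥ 1, so the series converges in ℤ_7 to 1/(1 − a) = 1/(1 − (-2303)) = 1/2304. Expand this rational in ℤ_7: compute digits iteratively via d_i = x_i mod 7, x_{i+1} = (x_i − d_i)/7. The first 4 digits are (1, 0, 2, 0).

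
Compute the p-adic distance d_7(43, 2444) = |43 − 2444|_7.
d_7(43, 2444) = 1/2401

Step 1 — x − y = 43 − 2444 = -2401. Step 2 — v_7(-2401) = 4 (factor: -2401 = −(7^4 · 1); the sign does not affect v_p). Step 3 — |x − y|_7 = 7^{-4} = 1/2401.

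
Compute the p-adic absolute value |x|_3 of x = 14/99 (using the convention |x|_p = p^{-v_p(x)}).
|14/99|_3 = 9

Step 1 — compute v_3(x) by factoring powers of 3 out of the numerator and denominator: v_3(14/99) = -2. Step 2 — apply |x|_p = p^{-v_p(x)} = 3^{2} = 9.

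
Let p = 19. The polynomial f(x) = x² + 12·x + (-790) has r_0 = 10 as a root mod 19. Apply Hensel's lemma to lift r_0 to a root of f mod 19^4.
r_3 = 86555 (mod 130321)

Hensel: r_{i+1} = r_i − f(r_i)·(f′(r_i))^{-1} mod 19^{i+2}, f′(x) = 2x + 12. Iterate:
  r_0 = 10 (mod 19)
  r_1 = 276 (mod 361)
  r_2 = 4247 (mod 6859)
  r_3 = 86555 (mod 130321)
Final: r = 86555 satisfies f(r) ≡ 0 mod 19^4.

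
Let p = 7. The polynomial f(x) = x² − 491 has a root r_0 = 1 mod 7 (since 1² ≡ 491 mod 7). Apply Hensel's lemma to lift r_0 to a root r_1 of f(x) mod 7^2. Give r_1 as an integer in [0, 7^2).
r_1 = 1 (mod 49)

Hensel's recurrence: r_{i+1} = r_i − f(r_i)·(f′(r_i))^{-1} mod 7^{i+2}, with f′(x) = 2x. Iterate:
  r_0 = 1 (mod 7)
  r_1 = 1 (mod 49)
Final: r_1 = 1, and one checks f(r_1) ≡ 0 mod 7^2.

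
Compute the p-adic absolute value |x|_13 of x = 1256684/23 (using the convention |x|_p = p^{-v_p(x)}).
|1256684/23|_13 = 1/28561

Step 1 — compute v_13(x) by factoring powers of 13 out of the numerator and denominator: v_13(1256684/23) = 4. Step 2 — apply |x|_p = p^{-v_p(x)} = 13^{-4} = 1/28561.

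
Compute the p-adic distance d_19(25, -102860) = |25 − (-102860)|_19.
d_19(25, -102860) = 1/6859

Step 1 — x − y = 25 − (-102860) = 102885. Step 2 — v_19(102885) = 3 (factor: 102885 = (19^3 · 15); the sign does not affect v_p). Step 3 — |x − y|_19 = 19^{-3} = 1/6859.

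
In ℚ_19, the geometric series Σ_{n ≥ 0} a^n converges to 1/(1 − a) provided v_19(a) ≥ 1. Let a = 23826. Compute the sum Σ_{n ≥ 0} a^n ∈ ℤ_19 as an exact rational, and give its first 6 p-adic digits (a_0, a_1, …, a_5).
Σ a^n = 1/(1 − a) = -1/23825;  first 6 digits = (1, 0, 9, 3, 5, 1)

v_19(a) = 2 ≥ 1, so the series converges in ℤ_19 to 1/(1 − a) = 1/(1 − 23826) = -1/23825. Expand this rational in ℤ_19: compute digits iteratively via d_i = x_i mod 19, x_{i+1} = (x_i − d_i)/19. The first 6 digits are (1, 0, 9, 3, 5, 1).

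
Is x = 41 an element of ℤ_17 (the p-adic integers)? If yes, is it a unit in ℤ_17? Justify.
x ∈ ℤ_17^× (unit); v_17(x) = 0

ℤ_17 = {x ∈ ℚ_17 : v_17(x) ≥ 0} and ℤ_17^× = {x ∈ ℤ_17 : v_17(x) = 0}. Here v_17(41) = v_17(num) − v_17(den) = 0; compare against these criteria.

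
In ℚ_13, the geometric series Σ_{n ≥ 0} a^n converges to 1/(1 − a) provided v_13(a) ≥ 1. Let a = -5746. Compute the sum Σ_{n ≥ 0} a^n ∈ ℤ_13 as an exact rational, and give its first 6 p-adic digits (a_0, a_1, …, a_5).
Σ a^n = 1/(1 − a) = 1/5747;  first 6 digits = (1, 0, 5, 10, 11, 10)

v_13(a) = 2 ≥ 1, so the series converges in ℤ_13 to 1/(1 − a) = 1/(1 − (-5746)) = 1/5747. Expand this rational in ℤ_13: compute digits iteratively via d_i = x_i mod 13, x_{i+1} = (x_i − d_i)/13. The first 6 digits are (1, 0, 5, 10, 11, 10).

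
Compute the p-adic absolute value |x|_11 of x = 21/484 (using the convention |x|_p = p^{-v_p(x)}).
|21/484|_11 = 121

Step 1 — compute v_11(x) by factoring powers of 11 out of the numerator and denominator: v_11(21/484) = -2. Step 2 — apply |x|_p = p^{-v_p(x)} = 11^{2} = 121.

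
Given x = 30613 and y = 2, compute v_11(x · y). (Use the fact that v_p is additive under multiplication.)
v_11(61226) = 3

v_p(x) = 3 (factor: 30613 = 11^3 · 23); v_p(y) = 0 (factor: 2 = 11^0 · 2). Additivity: v_p(xy) = v_p(x) + v_p(y) = 3 + 0 = 3. (Direct check: xy = 61226 = 11^3 · (46).)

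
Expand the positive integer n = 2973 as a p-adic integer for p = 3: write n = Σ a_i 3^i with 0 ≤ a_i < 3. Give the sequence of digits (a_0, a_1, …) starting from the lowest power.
(a_0, a_1, …) = (0, 1, 0, 2, 0, 0, 1, 1)

Repeated division by 3 gives the digits low-to-high: 2973 = 1·3^1 + 2·3^3 + 1·3^6 + 1·3^7. Digit sequence: (0, 1, 0, 2, 0, 0, 1, 1).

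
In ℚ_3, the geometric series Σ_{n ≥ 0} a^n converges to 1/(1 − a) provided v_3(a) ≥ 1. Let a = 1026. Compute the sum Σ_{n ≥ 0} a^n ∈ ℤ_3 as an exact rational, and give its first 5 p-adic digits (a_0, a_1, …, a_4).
Σ a^n = 1/(1 − a) = -1/1025;  first 5 digits = (1, 0, 0, 2, 0)

v_3(a) = 3 ≥ 1, so the series converges in ℤ_3 to 1/(1 − a) = 1/(1 − 1026) = -1/1025. Expand this rational in ℤ_3: compute digits iteratively via d_i = x_i mod 3, x_{i+1} = (x_i − d_i)/3. The first 5 digits are (1, 0, 0, 2, 0).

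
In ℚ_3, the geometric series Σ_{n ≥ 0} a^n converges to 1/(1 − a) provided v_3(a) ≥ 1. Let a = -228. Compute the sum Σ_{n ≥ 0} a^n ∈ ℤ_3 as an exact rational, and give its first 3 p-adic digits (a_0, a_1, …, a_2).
Σ a^n = 1/(1 − a) = 1/229;  first 3 digits = (1, 2, 2)

v_3(a) = 1 ≥ 1, so the series converges in ℤ_3 to 1/(1 − a) = 1/(1 − (-228)) = 1/229. Expand this rational in ℤ_3: compute digits iteratively via d_i = x_i mod 3, x_{i+1} = (x_i − d_i)/3. The first 3 digits are (1, 2, 2).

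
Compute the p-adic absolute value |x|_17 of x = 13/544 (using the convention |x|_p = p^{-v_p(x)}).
|13/544|_17 = 17

Step 1 — compute v_17(x) by factoring powers of 17 out of the numerator and denominator: v_17(13/544) = -1. Step 2 — apply |x|_p = p^{-v_p(x)} = 17^{1} = 17.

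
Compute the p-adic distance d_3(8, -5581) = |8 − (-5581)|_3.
d_3(8, -5581) = 1/243

Step 1 — x − y = 8 − (-5581) = 5589. Step 2 — v_3(5589) = 5 (factor: 5589 = (3^5 · 23); the sign does not affect v_p). Step 3 — |x − y|_3 = 3^{-5} = 1/243.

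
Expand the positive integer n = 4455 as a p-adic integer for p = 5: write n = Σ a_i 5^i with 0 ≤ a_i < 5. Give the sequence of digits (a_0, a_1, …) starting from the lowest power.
(a_0, a_1, …) = (0, 1, 3, 0, 2, 1)

Repeated division by 5 gives the digits low-to-high: 4455 = 1·5^1 + 3·5^2 + 2·5^4 + 1·5^5. Digit sequence: (0, 1, 3, 0, 2, 1).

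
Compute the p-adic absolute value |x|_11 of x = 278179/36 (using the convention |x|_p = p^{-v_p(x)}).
|278179/36|_11 = 1/14641

Step 1 — compute v_11(x) by factoring powers of 11 out of the numerator and denominator: v_11(278179/36) = 4. Step 2 — apply |x|_p = p^{-v_p(x)} = 11^{-4} = 1/14641.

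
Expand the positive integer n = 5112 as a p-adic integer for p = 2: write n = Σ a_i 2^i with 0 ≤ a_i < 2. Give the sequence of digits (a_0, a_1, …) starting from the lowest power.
(a_0, a_1, …) = (0, 0, 0, 1, 1, 1, 1, 1, 1, 1, 0, 0, 1)

Repeated division by 2 gives the digits low-to-high: 5112 = 1·2^3 + 1·2^4 + 1·2^5 + 1·2^6 + 1·2^7 + 1·2^8 + 1·2^9 + 1·2^12. Digit sequence: (0, 0, 0, 1, 1, 1, 1, 1, 1, 1, 0, 0, 1).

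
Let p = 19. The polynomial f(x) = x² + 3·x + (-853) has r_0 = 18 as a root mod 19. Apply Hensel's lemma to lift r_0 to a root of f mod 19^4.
r_3 = 65473 (mod 130321)

Hensel: r_{i+1} = r_i − f(r_i)·(f′(r_i))^{-1} mod 19^{i+2}, f′(x) = 2x + 3. Iterate:
  r_0 = 18 (mod 19)
  r_1 = 132 (mod 361)
  r_2 = 3742 (mod 6859)
  r_3 = 65473 (mod 130321)
Final: r = 65473 satisfies f(r) ≡ 0 mod 19^4.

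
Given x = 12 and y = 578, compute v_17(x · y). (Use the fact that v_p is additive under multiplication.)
v_17(6936) = 2

v_p(x) = 0 (factor: 12 = 17^0 · 12); v_p(y) = 2 (factor: 578 = 17^2 · 2). Additivity: v_p(xy) = v_p(x) + v_p(y) = 0 + 2 = 2. (Direct check: xy = 6936 = 17^2 · (24).)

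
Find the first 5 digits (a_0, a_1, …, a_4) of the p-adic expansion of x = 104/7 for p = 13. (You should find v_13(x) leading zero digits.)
(a_0, …, a_4) = (0, 3, 11, 1, 11)

v_13(104/7) = 1, so a_0 = ... = a_0 = 0. Factor out: x = 13^1 · u with u = 8/7 a unit in ℤ_13. Expand u iteratively via a_{v+i} = u_i mod 13, u_{i+1} = (u_i − a_{v+i})/13:
  u_0 = 8/7;  a_1 = 3;  u_1 = (u_0 − 3)/13 = -1/7
  u_1 = -1/7;  a_2 = 11;  u_2 = (u_1 − 11)/13 = -6/7
  u_2 = -6/7;  a_3 = 1;  u_3 = (u_2 − 1)/13 = -1/7
  u_3 = -1/7;  a_4 = 11;  u_4 = (u_3 − 11)/13 = -6/7
Digits: (0, 3, 11, 1, 11).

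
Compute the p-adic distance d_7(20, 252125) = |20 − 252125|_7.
d_7(20, 252125) = 1/16807

Step 1 — x − y = 20 − 252125 = -252105. Step 2 — v_7(-252105) = 5 (factor: -252105 = −(7^5 · 15); the sign does not affect v_p). Step 3 — |x − y|_7 = 7^{-5} = 1/16807.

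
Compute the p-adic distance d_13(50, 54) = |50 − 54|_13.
d_13(50, 54) = 1

Step 1 — x − y = 50 − 54 = -4. Step 2 — v_13(-4) = 0 (factor: -4 = −(13^0 · 4); the sign does not affect v_p). Step 3 — |x − y|_13 = 13^{0} = 1.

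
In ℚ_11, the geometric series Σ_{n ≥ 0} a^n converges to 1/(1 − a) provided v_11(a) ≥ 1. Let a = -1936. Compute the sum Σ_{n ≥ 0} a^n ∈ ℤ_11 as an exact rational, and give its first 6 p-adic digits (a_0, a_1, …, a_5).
Σ a^n = 1/(1 − a) = 1/1937;  first 6 digits = (1, 0, 6, 9, 2, 1)

v_11(a) = 2 ≥ 1, so the series converges in ℤ_11 to 1/(1 − a) = 1/(1 − (-1936)) = 1/1937. Expand this rational in ℤ_11: compute digits iteratively via d_i = x_i mod 11, x_{i+1} = (x_i − d_i)/11. The first 6 digits are (1, 0, 6, 9, 2, 1).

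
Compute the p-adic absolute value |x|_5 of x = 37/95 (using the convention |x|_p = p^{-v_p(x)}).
|37/95|_5 = 5

Step 1 — compute v_5(x) by factoring powers of 5 out of the numerator and denominator: v_5(37/95) = -1. Step 2 — apply |x|_p = p^{-v_p(x)} = 5^{1} = 5.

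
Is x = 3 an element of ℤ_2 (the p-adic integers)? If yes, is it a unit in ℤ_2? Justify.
x ∈ ℤ_2^× (unit); v_2(x) = 0

ℤ_2 = {x ∈ ℚ_2 : v_2(x) ≥ 0} and ℤ_2^× = {x ∈ ℤ_2 : v_2(x) = 0}. Here v_2(3) = v_2(num) − v_2(den) = 0; compare against these criteria.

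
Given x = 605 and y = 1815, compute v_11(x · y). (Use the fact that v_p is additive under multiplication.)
v_11(1098075) = 4

v_p(x) = 2 (factor: 605 = 11^2 · 5); v_p(y) = 2 (factor: 1815 = 11^2 · 15). Additivity: v_p(xy) = v_p(x) + v_p(y) = 2 + 2 = 4. (Direct check: xy = 1098075 = 11^4 · (75).)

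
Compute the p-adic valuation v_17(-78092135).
v_17(-78092135) = 5

v_17(n) is the largest exponent k such that 17^k divides n. Factor out: -78092135 = -17^5 · 55. (Sign doesn't affect v_p.) So v_17(-78092135) = 5.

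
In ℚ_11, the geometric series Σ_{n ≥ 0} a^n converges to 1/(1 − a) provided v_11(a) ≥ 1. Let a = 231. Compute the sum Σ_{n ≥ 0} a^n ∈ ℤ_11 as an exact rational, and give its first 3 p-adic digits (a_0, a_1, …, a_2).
Σ a^n = 1/(1 − a) = -1/230;  first 3 digits = (1, 10, 2)

v_11(a) = 1 ≥ 1, so the series converges in ℤ_11 to 1/(1 − a) = 1/(1 − 231) = -1/230. Expand this rational in ℤ_11: compute digits iteratively via d_i = x_i mod 11, x_{i+1} = (x_i − d_i)/11. The first 3 digits are (1, 10, 2).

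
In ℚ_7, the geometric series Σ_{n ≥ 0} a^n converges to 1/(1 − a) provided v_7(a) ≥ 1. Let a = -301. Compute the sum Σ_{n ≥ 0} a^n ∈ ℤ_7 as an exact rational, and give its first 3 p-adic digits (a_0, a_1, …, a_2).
Σ a^n = 1/(1 − a) = 1/302;  first 3 digits = (1, 6, 1)

v_7(a) = 1 ≥ 1, so the series converges in ℤ_7 to 1/(1 − a) = 1/(1 − (-301)) = 1/302. Expand this rational in ℤ_7: compute digits iteratively via d_i = x_i mod 7, x_{i+1} = (x_i − d_i)/7. The first 3 digits are (1, 6, 1).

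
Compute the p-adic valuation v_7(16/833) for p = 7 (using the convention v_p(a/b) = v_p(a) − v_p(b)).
v_7(16/833) = -2

Factor powers of 7 from the numerator and denominator of the reduced fraction: 16 = 7^0 · 16 and 833 = 7^2 · 17. Apply v_p(a/b) = v_p(a) − v_p(b): v_7(16/833) = 0 − 2 = -2.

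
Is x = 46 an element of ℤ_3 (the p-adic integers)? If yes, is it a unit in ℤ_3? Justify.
x ∈ ℤ_3^× (unit); v_3(x) = 0

ℤ_3 = {x ∈ ℚ_3 : v_3(x) ≥ 0} and ℤ_3^× = {x ∈ ℤ_3 : v_3(x) = 0}. Here v_3(46) = v_3(num) − v_3(den) = 0; compare against these criteria.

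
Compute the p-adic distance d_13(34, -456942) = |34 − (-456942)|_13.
d_13(34, -456942) = 1/28561

Step 1 — x − y = 34 − (-456942) = 456976. Step 2 — v_13(456976) = 4 (factor: 456976 = (13^4 · 16); the sign does not affect v_p). Step 3 — |x − y|_13 = 13^{-4} = 1/28561.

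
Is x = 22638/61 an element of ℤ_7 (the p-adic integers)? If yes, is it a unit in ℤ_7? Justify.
x ∈ ℤ_7 but not a unit; v_7(x) = 3 > 0

ℤ_7 = {x ∈ ℚ_7 : v_7(x) ≥ 0} and ℤ_7^× = {x ∈ ℤ_7 : v_7(x) = 0}. Here v_7(22638/61) = v_7(num) − v_7(den) = 3; compare against these criteria.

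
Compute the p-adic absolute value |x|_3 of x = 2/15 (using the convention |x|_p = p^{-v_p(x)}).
|2/15|_3 = 3

Step 1 — compute v_3(x) by factoring powers of 3 out of the numerator and denominator: v_3(2/15) = -1. Step 2 — apply |x|_p = p^{-v_p(x)} = 3^{1} = 3.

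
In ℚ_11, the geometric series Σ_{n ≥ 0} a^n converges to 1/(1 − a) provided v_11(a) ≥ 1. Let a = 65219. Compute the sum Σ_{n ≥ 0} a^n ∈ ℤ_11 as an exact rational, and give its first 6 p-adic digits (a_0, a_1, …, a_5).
Σ a^n = 1/(1 − a) = -1/65218;  first 6 digits = (1, 0, 0, 5, 4, 0)

v_11(a) = 3 ≥ 1, so the series converges in ℤ_11 to 1/(1 − a) = 1/(1 − 65219) = -1/65218. Expand this rational in ℤ_11: compute digits iteratively via d_i = x_i mod 11, x_{i+1} = (x_i − d_i)/11. The first 6 digits are (1, 0, 0, 5, 4, 0).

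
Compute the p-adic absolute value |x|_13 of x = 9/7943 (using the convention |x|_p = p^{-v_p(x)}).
|9/7943|_13 = 169

Step 1 — compute v_13(x) by factoring powers of 13 out of the numerator and denominator: v_13(9/7943) = -2. Step 2 — apply |x|_p = p^{-v_p(x)} = 13^{2} = 169.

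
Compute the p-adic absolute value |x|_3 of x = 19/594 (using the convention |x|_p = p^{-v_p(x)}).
|19/594|_3 = 27

Step 1 — compute v_3(x) by factoring powers of 3 out of the numerator and denominator: v_3(19/594) = -3. Step 2 — apply |x|_p = p^{-v_p(x)} = 3^{3} = 27.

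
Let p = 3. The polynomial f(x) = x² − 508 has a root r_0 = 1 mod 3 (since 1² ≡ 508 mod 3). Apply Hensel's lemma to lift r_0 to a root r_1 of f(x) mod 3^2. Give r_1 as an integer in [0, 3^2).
r_1 = 7 (mod 9)

Hensel's recurrence: r_{i+1} = r_i − f(r_i)·(f′(r_i))^{-1} mod 3^{i+2}, with f′(x) = 2x. Iterate:
  r_0 = 1 (mod 3)
  r_1 = 7 (mod 9)
Final: r_1 = 7, and one checks f(r_1) ≡ 0 mod 3^2.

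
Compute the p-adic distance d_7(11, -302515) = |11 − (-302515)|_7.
d_7(11, -302515) = 1/16807

Step 1 — x − y = 11 − (-302515) = 302526. Step 2 — v_7(302526) = 5 (factor: 302526 = (7^5 · 18); the sign does not affect v_p). Step 3 — |x − y|_7 = 7^{-5} = 1/16807.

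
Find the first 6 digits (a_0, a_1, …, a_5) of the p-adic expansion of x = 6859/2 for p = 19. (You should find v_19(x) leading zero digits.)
(a_0, …, a_5) = (0, 0, 0, 10, 9, 9)

v_19(6859/2) = 3, so a_0 = ... = a_2 = 0. Factor out: x = 19^3 · u with u = 1/2 a unit in ℤ_19. Expand u iteratively via a_{v+i} = u_i mod 19, u_{i+1} = (u_i − a_{v+i})/19:
  u_0 = 1/2;  a_3 = 10;  u_1 = (u_0 − 10)/19 = -1/2
  u_1 = -1/2;  a_4 = 9;  u_2 = (u_1 − 9)/19 = -1/2
  u_2 = -1/2;  a_5 = 9;  u_3 = (u_2 − 9)/19 = -1/2
Digits: (0, 0, 0, 10, 9, 9).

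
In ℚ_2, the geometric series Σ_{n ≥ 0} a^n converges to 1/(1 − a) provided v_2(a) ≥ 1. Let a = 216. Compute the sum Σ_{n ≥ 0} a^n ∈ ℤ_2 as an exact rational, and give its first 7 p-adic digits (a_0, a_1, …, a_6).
Σ a^n = 1/(1 − a) = -1/215;  first 7 digits = (1, 0, 0, 1, 1, 0, 0)

v_2(a) = 3 ≥ 1, so the series converges in ℤ_2 to 1/(1 − a) = 1/(1 − 216) = -1/215. Expand this rational in ℤ_2: compute digits iteratively via d_i = x_i mod 2, x_{i+1} = (x_i − d_i)/2. The first 7 digits are (1, 0, 0, 1, 1, 0, 0).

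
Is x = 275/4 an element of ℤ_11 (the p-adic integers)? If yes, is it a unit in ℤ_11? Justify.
x ∈ ℤ_11 but not a unit; v_11(x) = 1 > 0

ℤ_11 = {x ∈ ℚ_11 : v_11(x) ≥ 0} and ℤ_11^× = {x ∈ ℤ_11 : v_11(x) = 0}. Here v_11(275/4) = v_11(num) − v_11(den) = 1; compare against these criteria.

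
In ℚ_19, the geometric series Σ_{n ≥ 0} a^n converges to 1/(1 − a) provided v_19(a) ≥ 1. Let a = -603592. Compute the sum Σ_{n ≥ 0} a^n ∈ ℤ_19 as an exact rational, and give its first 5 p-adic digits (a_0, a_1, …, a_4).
Σ a^n = 1/(1 − a) = 1/603593;  first 5 digits = (1, 0, 0, 7, 14)

v_19(a) = 3 ≥ 1, so the series converges in ℤ_19 to 1/(1 − a) = 1/(1 − (-603592)) = 1/603593. Expand this rational in ℤ_19: compute digits iteratively via d_i = x_i mod 19, x_{i+1} = (x_i − d_i)/19. The first 5 digits are (1, 0, 0, 7, 14).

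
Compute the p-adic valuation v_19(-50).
v_19(-50) = 0

v_19(n) is the largest exponent k such that 19^k divides n. Factor out: -50 = -19^0 · 50. (Sign doesn't affect v_p.) So v_19(-50) = 0.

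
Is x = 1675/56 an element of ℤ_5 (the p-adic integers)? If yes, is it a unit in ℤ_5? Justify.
x ∈ ℤ_5 but not a unit; v_5(x) = 2 > 0

ℤ_5 = {x ∈ ℚ_5 : v_5(x) ≥ 0} and ℤ_5^× = {x ∈ ℤ_5 : v_5(x) = 0}. Here v_5(1675/56) = v_5(num) − v_5(den) = 2; compare against these criteria.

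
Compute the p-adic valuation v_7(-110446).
v_7(-110446) = 4

v_7(n) is the largest exponent k such that 7^k divides n. Factor out: -110446 = -7^4 · 46. (Sign doesn't affect v_p.) So v_7(-110446) = 4.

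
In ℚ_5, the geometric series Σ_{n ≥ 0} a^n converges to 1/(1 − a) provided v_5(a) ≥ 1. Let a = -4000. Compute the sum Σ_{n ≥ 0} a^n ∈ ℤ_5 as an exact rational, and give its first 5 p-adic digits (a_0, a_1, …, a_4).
Σ a^n = 1/(1 − a) = 1/4001;  first 5 digits = (1, 0, 0, 3, 3)

v_5(a) = 3 ≥ 1, so the series converges in ℤ_5 to 1/(1 − a) = 1/(1 − (-4000)) = 1/4001. Expand this rational in ℤ_5: compute digits iteratively via d_i = x_i mod 5, x_{i+1} = (x_i − d_i)/5. The first 5 digits are (1, 0, 0, 3, 3).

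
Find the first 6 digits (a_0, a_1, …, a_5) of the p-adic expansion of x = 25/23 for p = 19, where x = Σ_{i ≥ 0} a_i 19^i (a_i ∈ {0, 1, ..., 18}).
(a_0, …, a_5) = (11, 16, 14, 5, 3, 18)

v_19(25/23) = 0 (numerator and denominator both coprime to 19), so x ∈ ℤ_19^×. Compute digits iteratively via a_i = x_i mod 19, x_{i+1} = (x_i − a_i)/19, with x_0 = x:
  x_0 = 25/23;  a_0 = 11;  x_1 = (x_0 − 11)/19 = -12/23
  x_1 = -12/23;  a_1 = 16;  x_2 = (x_1 − 16)/19 = -20/23
  x_2 = -20/23;  a_2 = 14;  x_3 = (x_2 − 14)/19 = -18/23
  x_3 = -18/23;  a_3 = 5;  x_4 = (x_3 − 5)/19 = -7/23
  x_4 = -7/23;  a_4 = 3;  x_5 = (x_4 − 3)/19 = -4/23
  x_5 = -4/23;  a_5 = 18;  x_6 = (x_5 − 18)/19 = -22/23
Digits: (11, 16, 14, 5, 3, 18).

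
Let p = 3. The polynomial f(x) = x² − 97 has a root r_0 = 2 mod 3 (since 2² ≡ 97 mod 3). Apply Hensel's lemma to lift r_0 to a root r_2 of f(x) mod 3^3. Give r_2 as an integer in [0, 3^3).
r_2 = 23 (mod 27)

Hensel's recurrence: r_{i+1} = r_i − f(r_i)·(f′(r_i))^{-1} mod 3^{i+2}, with f′(x) = 2x. Iterate:
  r_0 = 2 (mod 3)
  r_1 = 5 (mod 9)
  r_2 = 23 (mod 27)
Final: r_2 = 23, and one checks f(r_2) ≡ 0 mod 3^3.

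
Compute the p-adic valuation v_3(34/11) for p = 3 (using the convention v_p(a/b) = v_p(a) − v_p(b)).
v_3(34/11) = 0

Factor powers of 3 from the numerator and denominator of the reduced fraction: 34 = 3^0 · 34 and 11 = 3^0 · 11. Apply v_p(a/b) = v_p(a) − v_p(b): v_3(34/11) = 0 − 0 = 0.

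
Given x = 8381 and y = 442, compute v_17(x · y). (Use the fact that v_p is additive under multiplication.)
v_17(3704402) = 3

v_p(x) = 2 (factor: 8381 = 17^2 · 29); v_p(y) = 1 (factor: 442 = 17^1 · 26). Additivity: v_p(xy) = v_p(x) + v_p(y) = 2 + 1 = 3. (Direct check: xy = 3704402 = 17^3 · (754).)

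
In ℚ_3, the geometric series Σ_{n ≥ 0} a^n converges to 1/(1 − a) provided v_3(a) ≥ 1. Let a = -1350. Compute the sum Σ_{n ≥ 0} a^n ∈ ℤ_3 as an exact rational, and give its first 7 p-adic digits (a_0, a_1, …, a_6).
Σ a^n = 1/(1 − a) = 1/1351;  first 7 digits = (1, 0, 0, 1, 1, 0, 2)

v_3(a) = 3 ≥ 1, so the series converges in ℤ_3 to 1/(1 − a) = 1/(1 − (-1350)) = 1/1351. Expand this rational in ℤ_3: compute digits iteratively via d_i = x_i mod 3, x_{i+1} = (x_i − d_i)/3. The first 7 digits are (1, 0, 0, 1, 1, 0, 2).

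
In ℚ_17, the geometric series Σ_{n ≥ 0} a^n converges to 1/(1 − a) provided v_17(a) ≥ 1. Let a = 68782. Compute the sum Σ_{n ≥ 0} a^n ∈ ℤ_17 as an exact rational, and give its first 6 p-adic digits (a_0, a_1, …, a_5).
Σ a^n = 1/(1 − a) = -1/68781;  first 6 digits = (1, 0, 0, 14, 0, 0)

v_17(a) = 3 ≥ 1, so the series converges in ℤ_17 to 1/(1 − a) = 1/(1 − 68782) = -1/68781. Expand this rational in ℤ_17: compute digits iteratively via d_i = x_i mod 17, x_{i+1} = (x_i − d_i)/17. The first 6 digits are (1, 0, 0, 14, 0, 0).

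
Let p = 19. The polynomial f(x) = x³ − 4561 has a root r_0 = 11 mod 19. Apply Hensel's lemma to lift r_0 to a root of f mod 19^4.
r_3 = 126171 (mod 130321)

Hensel: r_{i+1} = r_i − f(r_i)/f′(r_i) mod 19^{i+2}, where f′(x) = 3x². Iterate:
  r_0 = 11 (mod 19)
  r_1 = 182 (mod 361)
  r_2 = 2709 (mod 6859)
  r_3 = 126171 (mod 130321)
Final: r = 126171 with f(r) ≡ 0 mod 19^4.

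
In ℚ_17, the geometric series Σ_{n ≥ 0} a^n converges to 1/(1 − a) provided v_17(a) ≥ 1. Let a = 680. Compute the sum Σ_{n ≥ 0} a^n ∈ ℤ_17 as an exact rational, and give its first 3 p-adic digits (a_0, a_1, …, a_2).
Σ a^n = 1/(1 − a) = -1/679;  first 3 digits = (1, 6, 4)

v_17(a) = 1 ≥ 1, so the series converges in ℤ_17 to 1/(1 − a) = 1/(1 − 680) = -1/679. Expand this rational in ℤ_17: compute digits iteratively via d_i = x_i mod 17, x_{i+1} = (x_i − d_i)/17. The first 3 digits are (1, 6, 4).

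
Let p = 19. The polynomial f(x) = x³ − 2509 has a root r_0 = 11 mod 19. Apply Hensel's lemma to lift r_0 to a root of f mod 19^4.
r_3 = 82547 (mod 130321)

Hensel: r_{i+1} = r_i − f(r_i)/f′(r_i) mod 19^{i+2}, where f′(x) = 3x². Iterate:
  r_0 = 11 (mod 19)
  r_1 = 239 (mod 361)
  r_2 = 239 (mod 6859)
  r_3 = 82547 (mod 130321)
Final: r = 82547 with f(r) ≡ 0 mod 19^4.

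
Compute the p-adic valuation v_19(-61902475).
v_19(-61902475) = 5

v_19(n) is the largest exponent k such that 19^k divides n. Factor out: -61902475 = -19^5 · 25. (Sign doesn't affect v_p.) So v_19(-61902475) = 5.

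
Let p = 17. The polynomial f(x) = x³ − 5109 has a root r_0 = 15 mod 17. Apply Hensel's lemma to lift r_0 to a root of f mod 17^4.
r_3 = 2616 (mod 83521)

Hensel: r_{i+1} = r_i − f(r_i)/f′(r_i) mod 17^{i+2}, where f′(x) = 3x². Iterate:
  r_0 = 15 (mod 17)
  r_1 = 15 (mod 289)
  r_2 = 2616 (mod 4913)
  r_3 = 2616 (mod 83521)
Final: r = 2616 with f(r) ≡ 0 mod 17^4.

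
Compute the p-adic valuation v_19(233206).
v_19(233206) = 3

v_19(n) is the largest exponent k such that 19^k divides n. Factor out: 233206 = 19^3 · 34. (Sign doesn't affect v_p.) So v_19(233206) = 3.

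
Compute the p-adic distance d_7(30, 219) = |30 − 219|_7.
d_7(30, 219) = 1/7

Step 1 — x − y = 30 − 219 = -189. Step 2 — v_7(-189) = 1 (factor: -189 = −(7^1 · 27); the sign does not affect v_p). Step 3 — |x − y|_7 = 7^{-1} = 1/7.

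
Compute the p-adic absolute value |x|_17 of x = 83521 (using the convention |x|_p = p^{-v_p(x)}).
|83521|_17 = 1/83521

Step 1 — compute v_17(x) by factoring powers of 17 out of the numerator and denominator: v_17(83521) = 4. Step 2 — apply |x|_p = p^{-v_p(x)} = 17^{-4} = 1/83521.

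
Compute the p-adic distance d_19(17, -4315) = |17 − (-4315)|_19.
d_19(17, -4315) = 1/361

Step 1 — x − y = 17 − (-4315) = 4332. Step 2 — v_19(4332) = 2 (factor: 4332 = (19^2 · 12); the sign does not affect v_p). Step 3 — |x − y|_19 = 19^{-2} = 1/361.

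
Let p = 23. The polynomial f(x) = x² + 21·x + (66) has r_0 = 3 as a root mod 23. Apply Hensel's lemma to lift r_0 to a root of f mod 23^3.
r_2 = 9755 (mod 12167)

Hensel: r_{i+1} = r_i − f(r_i)·(f′(r_i))^{-1} mod 23^{i+2}, f′(x) = 2x + 21. Iterate:
  r_0 = 3 (mod 23)
  r_1 = 233 (mod 529)
  r_2 = 9755 (mod 12167)
Final: r = 9755 satisfies f(r) ≡ 0 mod 23^3.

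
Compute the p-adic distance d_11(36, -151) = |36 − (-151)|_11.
d_11(36, -151) = 1/11

Step 1 — x − y = 36 − (-151) = 187. Step 2 — v_11(187) = 1 (factor: 187 = (11^1 · 17); the sign does not affect v_p). Step 3 — |x − y|_11 = 11^{-1} = 1/11.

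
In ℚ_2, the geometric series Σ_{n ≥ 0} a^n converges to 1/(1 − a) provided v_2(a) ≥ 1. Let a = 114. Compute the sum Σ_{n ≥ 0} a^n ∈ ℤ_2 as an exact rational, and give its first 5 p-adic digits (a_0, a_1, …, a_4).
Σ a^n = 1/(1 − a) = -1/113;  first 5 digits = (1, 1, 1, 1, 0)

v_2(a) = 1 ≥ 1, so the series converges in ℤ_2 to 1/(1 − a) = 1/(1 − 114) = -1/113. Expand this rational in ℤ_2: compute digits iteratively via d_i = x_i mod 2, x_{i+1} = (x_i − d_i)/2. The first 5 digits are (1, 1, 1, 1, 0).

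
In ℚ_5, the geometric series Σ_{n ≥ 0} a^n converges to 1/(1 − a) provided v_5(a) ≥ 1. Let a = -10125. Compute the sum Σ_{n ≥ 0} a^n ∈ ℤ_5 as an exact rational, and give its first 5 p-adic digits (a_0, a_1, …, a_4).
Σ a^n = 1/(1 − a) = 1/10126;  first 5 digits = (1, 0, 0, 4, 3)

v_5(a) = 3 ≥ 1, so the series converges in ℤ_5 to 1/(1 − a) = 1/(1 − (-10125)) = 1/10126. Expand this rational in ℤ_5: compute digits iteratively via d_i = x_i mod 5, x_{i+1} = (x_i − d_i)/5. The first 5 digits are (1, 0, 0, 4, 3).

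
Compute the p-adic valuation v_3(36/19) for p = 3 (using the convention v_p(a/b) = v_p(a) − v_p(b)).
v_3(36/19) = 2

Factor powers of 3 from the numerator and denominator of the reduced fraction: 36 = 3^2 · 4 and 19 = 3^0 · 19. Apply v_p(a/b) = v_p(a) − v_p(b): v_3(36/19) = 2 − 0 = 2.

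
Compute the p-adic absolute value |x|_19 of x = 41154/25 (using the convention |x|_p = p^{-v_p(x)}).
|41154/25|_19 = 1/6859

Step 1 — compute v_19(x) by factoring powers of 19 out of the numerator and denominator: v_19(41154/25) = 3. Step 2 — apply |x|_p = p^{-v_p(x)} = 19^{-3} = 1/6859.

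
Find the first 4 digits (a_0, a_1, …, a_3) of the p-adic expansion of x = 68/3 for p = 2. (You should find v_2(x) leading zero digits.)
(a_0, …, a_3) = (0, 0, 1, 1)

v_2(68/3) = 2, so a_0 = ... = a_1 = 0. Factor out: x = 2^2 · u with u = 17/3 a unit in ℤ_2. Expand u iteratively via a_{v+i} = u_i mod 2, u_{i+1} = (u_i − a_{v+i})/2:
  u_0 = 17/3;  a_2 = 1;  u_1 = (u_0 − 1)/2 = 7/3
  u_1 = 7/3;  a_3 = 1;  u_2 = (u_1 − 1)/2 = 2/3
Digits: (0, 0, 1, 1).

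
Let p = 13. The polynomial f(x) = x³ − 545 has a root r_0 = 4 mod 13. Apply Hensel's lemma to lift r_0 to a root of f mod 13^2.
r_1 = 95 (mod 169)

Hensel: r_{i+1} = r_i − f(r_i)/f′(r_i) mod 13^{i+2}, where f′(x) = 3x². Iterate:
  r_0 = 4 (mod 13)
  r_1 = 95 (mod 169)
Final: r = 95 with f(r) ≡ 0 mod 13^2.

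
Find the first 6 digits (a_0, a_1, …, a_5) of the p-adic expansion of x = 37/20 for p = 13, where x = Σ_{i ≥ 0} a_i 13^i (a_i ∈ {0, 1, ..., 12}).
(a_0, …, a_5) = (9, 4, 12, 1, 7, 4)

v_13(37/20) = 0 (numerator and denominator both coprime to 13), so x ∈ ℤ_13^×. Compute digits iteratively via a_i = x_i mod 13, x_{i+1} = (x_i − a_i)/13, with x_0 = x:
  x_0 = 37/20;  a_0 = 9;  x_1 = (x_0 − 9)/13 = -11/20
  x_1 = -11/20;  a_1 = 4;  x_2 = (x_1 − 4)/13 = -7/20
  x_2 = -7/20;  a_2 = 12;  x_3 = (x_2 − 12)/13 = -19/20
  x_3 = -19/20;  a_3 = 1;  x_4 = (x_3 − 1)/13 = -3/20
  x_4 = -3/20;  a_4 = 7;  x_5 = (x_4 − 7)/13 = -11/20
  x_5 = -11/20;  a_5 = 4;  x_6 = (x_5 − 4)/13 = -7/20
Digits: (9, 4, 12, 1, 7, 4).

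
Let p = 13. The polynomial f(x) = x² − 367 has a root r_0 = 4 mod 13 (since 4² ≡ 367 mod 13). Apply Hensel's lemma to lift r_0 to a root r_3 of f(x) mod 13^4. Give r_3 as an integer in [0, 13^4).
r_3 = 6660 (mod 28561)

Hensel's recurrence: r_{i+1} = r_i − f(r_i)·(f′(r_i))^{-1} mod 13^{i+2}, with f′(x) = 2x. Iterate:
  r_0 = 4 (mod 13)
  r_1 = 69 (mod 169)
  r_2 = 69 (mod 2197)
  r_3 = 6660 (mod 28561)
Final: r_3 = 6660, and one checks f(r_3) ≡ 0 mod 13^4.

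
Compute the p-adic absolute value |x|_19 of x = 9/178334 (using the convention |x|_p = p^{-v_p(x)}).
|9/178334|_19 = 6859

Step 1 — compute v_19(x) by factoring powers of 19 out of the numerator and denominator: v_19(9/178334) = -3. Step 2 — apply |x|_p = p^{-v_p(x)} = 19^{3} = 6859.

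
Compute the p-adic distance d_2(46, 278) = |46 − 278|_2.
d_2(46, 278) = 1/8

Step 1 — x − y = 46 − 278 = -232. Step 2 — v_2(-232) = 3 (factor: -232 = −(2^3 · 29); the sign does not affect v_p). Step 3 — |x − y|_2 = 2^{-3} = 1/8.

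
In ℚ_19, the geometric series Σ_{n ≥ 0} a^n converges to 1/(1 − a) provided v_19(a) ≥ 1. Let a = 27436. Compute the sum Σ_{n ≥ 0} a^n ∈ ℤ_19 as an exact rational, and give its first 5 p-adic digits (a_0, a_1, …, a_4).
Σ a^n = 1/(1 − a) = -1/27435;  first 5 digits = (1, 0, 0, 4, 0)

v_19(a) = 3 ≥ 1, so the series converges in ℤ_19 to 1/(1 − a) = 1/(1 − 27436) = -1/27435. Expand this rational in ℤ_19: compute digits iteratively via d_i = x_i mod 19, x_{i+1} = (x_i − d_i)/19. The first 5 digits are (1, 0, 0, 4, 0).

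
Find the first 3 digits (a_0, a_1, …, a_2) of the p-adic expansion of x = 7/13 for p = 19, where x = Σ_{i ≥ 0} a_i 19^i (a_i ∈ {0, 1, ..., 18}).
(a_0, …, a_2) = (2, 16, 5)

v_19(7/13) = 0 (numerator and denominator both coprime to 19), so x ∈ ℤ_19^×. Compute digits iteratively via a_i = x_i mod 19, x_{i+1} = (x_i − a_i)/19, with x_0 = x:
  x_0 = 7/13;  a_0 = 2;  x_1 = (x_0 − 2)/19 = -1/13
  x_1 = -1/13;  a_1 = 16;  x_2 = (x_1 − 16)/19 = -11/13
  x_2 = -11/13;  a_2 = 5;  x_3 = (x_2 − 5)/19 = -4/13
Digits: (2, 16, 5).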